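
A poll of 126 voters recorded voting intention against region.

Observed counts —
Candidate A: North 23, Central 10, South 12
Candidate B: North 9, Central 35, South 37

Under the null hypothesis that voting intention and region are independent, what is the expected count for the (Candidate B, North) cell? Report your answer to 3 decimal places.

Row total (Candidate B) = 81; column total (North) = 32; grand total N = 126.
Expected count = (row total × column total) / N = 81 × 32 / 126 = 20.571.

20.571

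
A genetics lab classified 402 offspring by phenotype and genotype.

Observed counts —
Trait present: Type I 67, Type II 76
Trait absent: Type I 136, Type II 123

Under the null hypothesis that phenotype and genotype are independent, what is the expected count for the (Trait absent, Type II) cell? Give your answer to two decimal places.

Row total (Trait absent) = 259; column total (Type II) = 199; grand total N = 402.
Expected count = (row total × column total) / N = 259 × 199 / 402 = 128.21.

128.21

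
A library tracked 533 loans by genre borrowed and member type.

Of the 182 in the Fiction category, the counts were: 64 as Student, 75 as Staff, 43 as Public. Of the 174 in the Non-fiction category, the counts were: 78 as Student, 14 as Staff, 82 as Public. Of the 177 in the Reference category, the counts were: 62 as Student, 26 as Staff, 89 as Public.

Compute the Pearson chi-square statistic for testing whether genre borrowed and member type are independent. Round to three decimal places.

73.079

Row totals: 182, 174, 177. Column totals: 204, 115, 214. Grand total N = 533.
Expected counts (row total × column total / N):
  Fiction, Student: 182×204/533 = 69.65854
  Fiction, Staff: 182×115/533 = 39.26829
  Fiction, Public: 182×214/533 = 73.07317
  Non-fiction, Student: 174×204/533 = 66.59662
  Non-fiction, Staff: 174×115/533 = 37.54221
  Non-fiction, Public: 174×214/533 = 69.86116
  Reference, Student: 177×204/533 = 67.74484
  Reference, Staff: 177×115/533 = 38.18949
  Reference, Public: 177×214/533 = 71.06567
Contributions (O − E)²/E:
  (64 − 69.65854)²/69.65854 = 0.4597
  (75 − 39.26829)²/39.26829 = 32.5136
  (43 − 73.07317)²/73.07317 = 12.3766
  (78 − 66.59662)²/66.59662 = 1.9526
  (14 − 37.54221)²/37.54221 = 14.7630
  (82 − 69.86116)²/69.86116 = 2.1092
  (62 − 67.74484)²/67.74484 = 0.4872
  (26 − 38.18949)²/38.18949 = 3.8907
  (89 − 71.06567)²/71.06567 = 4.5260
χ² = 0.4597 + 32.5136 + 12.3766 + 1.9526 + 14.7630 + 2.1092 + 0.4872 + 3.8907 + 4.5260 = 73.079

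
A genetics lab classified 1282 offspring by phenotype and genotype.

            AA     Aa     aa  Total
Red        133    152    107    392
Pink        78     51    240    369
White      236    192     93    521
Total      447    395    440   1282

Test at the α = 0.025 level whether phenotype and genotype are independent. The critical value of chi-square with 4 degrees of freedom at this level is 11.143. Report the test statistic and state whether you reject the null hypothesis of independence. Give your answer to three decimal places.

233.391; reject H₀

Grand total N = 1282.
Expected counts (row total × column total / N):
  Red, AA: 392×447/1282 = 136.6802
  Red, Aa: 392×395/1282 = 120.7800
  Red, aa: 392×440/1282 = 134.5398
  Pink, AA: 369×447/1282 = 128.6607
  Pink, Aa: 369×395/1282 = 113.6934
  Pink, aa: 369×440/1282 = 126.6459
  White, AA: 521×447/1282 = 181.6591
  White, Aa: 521×395/1282 = 160.5265
  White, aa: 521×440/1282 = 178.8144
Contributions (O − E)²/E:
  (133 − 136.6802)²/136.6802 = 0.0991
  (152 − 120.7800)²/120.7800 = 8.0699
  (107 − 134.5398)²/134.5398 = 5.6373
  (78 − 128.6607)²/128.6607 = 19.9479
  (51 − 113.6934)²/113.6934 = 34.5707
  (240 − 126.6459)²/126.6459 = 101.4573
  (236 − 181.6591)²/181.6591 = 16.2554
  (192 − 160.5265)²/160.5265 = 6.1708
  (93 − 178.8144)²/178.8144 = 41.1830
χ² = 0.0991 + 8.0699 + 5.6373 + 19.9479 + 34.5707 + 101.4573 + 16.2554 + 6.1708 + 41.1830 = 233.391
df = (3−1)(3−1) = 4. Since 233.391 > 11.143, reject the null hypothesis of independence at α = 0.025.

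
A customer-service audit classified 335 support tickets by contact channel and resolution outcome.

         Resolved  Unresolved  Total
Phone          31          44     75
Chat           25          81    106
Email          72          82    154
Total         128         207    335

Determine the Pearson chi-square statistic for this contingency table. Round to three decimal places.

14.674

Grand total N = 335.
Expected counts (row total × column total / N):
  Phone, Resolved: 75×128/335 = 28.6567
  Phone, Unresolved: 75×207/335 = 46.3433
  Chat, Resolved: 106×128/335 = 40.5015
  Chat, Unresolved: 106×207/335 = 65.4985
  Email, Resolved: 154×128/335 = 58.8418
  Email, Unresolved: 154×207/335 = 95.1582
Contributions (O − E)²/E:
  (31 − 28.6567)²/28.6567 = 0.1916
  (44 − 46.3433)²/46.3433 = 0.1185
  (25 − 40.5015)²/40.5015 = 5.9330
  (81 − 65.4985)²/65.4985 = 3.6687
  (72 − 58.8418)²/58.8418 = 2.9424
  (82 − 95.1582)²/95.1582 = 1.8195
χ² = 0.1916 + 0.1185 + 5.9330 + 3.6687 + 2.9424 + 1.8195 = 14.674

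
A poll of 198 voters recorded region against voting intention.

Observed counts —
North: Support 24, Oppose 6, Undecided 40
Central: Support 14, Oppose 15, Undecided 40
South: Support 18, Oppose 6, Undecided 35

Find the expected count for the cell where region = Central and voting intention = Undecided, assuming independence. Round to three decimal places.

40.076

Row total (Central) = 69; column total (Undecided) = 115; grand total N = 198.
Expected count = (row total × column total) / N = 69 × 115 / 198 = 40.076.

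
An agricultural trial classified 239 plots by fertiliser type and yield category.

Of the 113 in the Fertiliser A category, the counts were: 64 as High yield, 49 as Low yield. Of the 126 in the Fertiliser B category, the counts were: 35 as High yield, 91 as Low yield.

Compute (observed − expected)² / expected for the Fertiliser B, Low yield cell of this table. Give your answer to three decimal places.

4.005

Row total (Fertiliser B) = 126; column total (Low yield) = 140; N = 239.
Expected count E = 126 × 140 / 239 = 73.8075.
Contribution = (O − E)²/E = (91 − 73.8075)² / 73.8075 = 4.005.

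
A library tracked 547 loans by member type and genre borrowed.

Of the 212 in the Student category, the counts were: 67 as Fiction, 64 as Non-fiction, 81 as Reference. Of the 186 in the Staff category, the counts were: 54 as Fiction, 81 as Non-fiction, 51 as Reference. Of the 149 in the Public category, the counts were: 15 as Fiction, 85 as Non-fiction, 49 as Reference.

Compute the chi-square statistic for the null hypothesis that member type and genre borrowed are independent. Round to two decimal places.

Row totals: 212, 186, 149. Column totals: 136, 230, 181. Grand total N = 547.
Expected counts (row total × column total / N):
  Student, Fiction: 212×136/547 = 52.7093
  Student, Non-fiction: 212×230/547 = 89.1408
  Student, Reference: 212×181/547 = 70.1499
  Staff, Fiction: 186×136/547 = 46.2450
  Staff, Non-fiction: 186×230/547 = 78.2084
  Staff, Reference: 186×181/547 = 61.5466
  Public, Fiction: 149×136/547 = 37.0457
  Public, Non-fiction: 149×230/547 = 62.6508
  Public, Reference: 149×181/547 = 49.3035
Contributions (O − E)²/E:
  (67 − 52.7093)²/52.7093 = 3.8745
  (64 − 89.1408)²/89.1408 = 7.0906
  (81 − 70.1499)²/70.1499 = 1.6782
  (54 − 46.2450)²/46.2450 = 1.3005
  (81 − 78.2084)²/78.2084 = 0.0996
  (51 − 61.5466)²/61.5466 = 1.8073
  (15 − 37.0457)²/37.0457 = 13.1193
  (85 − 62.6508)²/62.6508 = 7.9726
  (49 − 49.3035)²/49.3035 = 0.0019
χ² = 3.8745 + 7.0906 + 1.6782 + 1.3005 + 0.0996 + 1.8073 + 13.1193 + 7.9726 + 0.0019 = 36.94

36.94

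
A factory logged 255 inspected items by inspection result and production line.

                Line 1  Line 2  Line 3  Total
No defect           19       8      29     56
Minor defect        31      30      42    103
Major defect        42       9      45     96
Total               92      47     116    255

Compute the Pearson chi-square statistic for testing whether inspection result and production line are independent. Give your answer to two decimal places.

Grand total N = 255.
Expected counts (row total × column total / N):
  No defect, Line 1: 56×92/255 = 20.204
  No defect, Line 2: 56×47/255 = 10.322
  No defect, Line 3: 56×116/255 = 25.475
  Minor defect, Line 1: 103×92/255 = 37.161
  Minor defect, Line 2: 103×47/255 = 18.984
  Minor defect, Line 3: 103×116/255 = 46.855
  Major defect, Line 1: 96×92/255 = 34.635
  Major defect, Line 2: 96×47/255 = 17.694
  Major defect, Line 3: 96×116/255 = 43.671
Contributions (O − E)²/E:
  (19 − 20.204)²/20.204 = 0.0717
  (8 − 10.322)²/10.322 = 0.5223
  (29 − 25.475)²/25.475 = 0.4878
  (31 − 37.161)²/37.161 = 1.0214
  (30 − 18.984)²/18.984 = 6.3923
  (42 − 46.855)²/46.855 = 0.5031
  (42 − 34.635)²/34.635 = 1.5661
  (9 − 17.694)²/17.694 = 4.2718
  (45 − 43.671)²/43.671 = 0.0404
χ² = 0.0717 + 0.5223 + 0.4878 + 1.0214 + 6.3923 + 0.5031 + 1.5661 + 4.2718 + 0.0404 = 14.88

14.88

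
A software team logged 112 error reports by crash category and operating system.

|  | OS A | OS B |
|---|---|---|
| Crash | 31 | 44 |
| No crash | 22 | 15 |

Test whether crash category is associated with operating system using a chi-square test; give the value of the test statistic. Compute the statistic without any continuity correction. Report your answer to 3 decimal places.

3.266

Row totals: 75, 37. Column totals: 53, 59. Grand total N = 112.
Expected counts (row total × column total / N):
  Crash, OS A: 75×53/112 = 35.4911
  Crash, OS B: 75×59/112 = 39.5089
  No crash, OS A: 37×53/112 = 17.5089
  No crash, OS B: 37×59/112 = 19.4911
Contributions (O − E)²/E:
  (31 − 35.4911)²/35.4911 = 0.5683
  (44 − 39.5089)²/39.5089 = 0.5105
  (22 − 17.5089)²/17.5089 = 1.1520
  (15 − 19.4911)²/19.4911 = 1.0348
χ² = 0.5683 + 0.5105 + 1.1520 + 1.0348 = 3.266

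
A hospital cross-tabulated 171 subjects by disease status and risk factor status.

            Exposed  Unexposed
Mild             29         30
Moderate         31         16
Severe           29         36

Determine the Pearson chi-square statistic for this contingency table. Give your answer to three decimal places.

5.280

Row totals: 59, 47, 65. Column totals: 89, 82. Grand total N = 171.
Expected counts (row total × column total / N):
  Mild, Exposed: 59×89/171 = 30.7076
  Mild, Unexposed: 59×82/171 = 28.2924
  Moderate, Exposed: 47×89/171 = 24.4620
  Moderate, Unexposed: 47×82/171 = 22.5380
  Severe, Exposed: 65×89/171 = 33.8304
  Severe, Unexposed: 65×82/171 = 31.1696
Contributions (O − E)²/E:
  (29 − 30.7076)²/30.7076 = 0.0950
  (30 − 28.2924)²/28.2924 = 0.1031
  (31 − 24.4620)²/24.4620 = 1.7474
  (16 − 22.5380)²/22.5380 = 1.8966
  (29 − 33.8304)²/33.8304 = 0.6897
  (36 − 31.1696)²/31.1696 = 0.7486
χ² = 0.0950 + 0.1031 + 1.7474 + 1.8966 + 0.6897 + 0.7486 = 5.280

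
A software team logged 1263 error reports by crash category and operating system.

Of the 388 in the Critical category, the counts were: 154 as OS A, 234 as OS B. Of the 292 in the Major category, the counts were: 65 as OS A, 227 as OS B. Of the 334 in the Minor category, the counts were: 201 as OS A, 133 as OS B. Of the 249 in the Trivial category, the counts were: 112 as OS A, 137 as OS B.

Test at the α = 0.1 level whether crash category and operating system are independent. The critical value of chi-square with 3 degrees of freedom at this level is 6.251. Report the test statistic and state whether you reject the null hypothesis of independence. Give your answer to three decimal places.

93.697; reject H₀

Row totals: 388, 292, 334, 249. Column totals: 532, 731. Grand total N = 1263.
Expected counts (row total × column total / N):
  Critical, OS A: 388×532/1263 = 163.4331
  Critical, OS B: 388×731/1263 = 224.5669
  Major, OS A: 292×532/1263 = 122.9960
  Major, OS B: 292×731/1263 = 169.0040
  Minor, OS A: 334×532/1263 = 140.6873
  Minor, OS B: 334×731/1263 = 193.3127
  Trivial, OS A: 249×532/1263 = 104.8836
  Trivial, OS B: 249×731/1263 = 144.1164
Contributions (O − E)²/E:
  (154 − 163.4331)²/163.4331 = 0.5445
  (234 − 224.5669)²/224.5669 = 0.3962
  (65 − 122.9960)²/122.9960 = 27.3467
  (227 − 169.0040)²/169.0040 = 19.9021
  (201 − 140.6873)²/140.6873 = 25.8561
  (133 − 193.3127)²/193.3127 = 18.8173
  (112 − 104.8836)²/104.8836 = 0.4829
  (137 − 144.1164)²/144.1164 = 0.3514
χ² = 0.5445 + 0.3962 + 27.3467 + 19.9021 + 25.8561 + 18.8173 + 0.4829 + 0.3514 = 93.697
df = (4−1)(2−1) = 3. Since 93.697 > 6.251, reject the null hypothesis of independence at α = 0.1.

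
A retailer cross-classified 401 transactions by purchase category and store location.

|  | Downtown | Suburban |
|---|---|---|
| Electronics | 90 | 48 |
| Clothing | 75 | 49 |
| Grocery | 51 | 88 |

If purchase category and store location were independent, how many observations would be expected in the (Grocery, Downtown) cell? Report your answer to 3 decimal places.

Row total (Grocery) = 139; column total (Downtown) = 216; grand total N = 401.
Expected count = (row total × column total) / N = 139 × 216 / 401 = 74.873.

74.873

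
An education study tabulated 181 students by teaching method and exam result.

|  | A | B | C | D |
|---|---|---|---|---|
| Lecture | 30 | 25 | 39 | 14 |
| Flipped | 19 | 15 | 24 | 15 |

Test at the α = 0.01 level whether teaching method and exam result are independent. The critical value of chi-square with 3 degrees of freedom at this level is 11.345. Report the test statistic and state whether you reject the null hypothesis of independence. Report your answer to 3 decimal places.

Row totals: 108, 73. Column totals: 49, 40, 63, 29. Grand total N = 181.
Expected counts (row total × column total / N):
  Lecture, A: 108×49/181 = 29.2376
  Lecture, B: 108×40/181 = 23.8674
  Lecture, C: 108×63/181 = 37.5912
  Lecture, D: 108×29/181 = 17.3039
  Flipped, A: 73×49/181 = 19.7624
  Flipped, B: 73×40/181 = 16.1326
  Flipped, C: 73×63/181 = 25.4088
  Flipped, D: 73×29/181 = 11.6961
Contributions (O − E)²/E:
  (30 − 29.2376)²/29.2376 = 0.0199
  (25 − 23.8674)²/23.8674 = 0.0537
  (39 − 37.5912)²/37.5912 = 0.0528
  (14 − 17.3039)²/17.3039 = 0.6308
  (19 − 19.7624)²/19.7624 = 0.0294
  (15 − 16.1326)²/16.1326 = 0.0795
  (24 − 25.4088)²/25.4088 = 0.0781
  (15 − 11.6961)²/11.6961 = 0.9333
χ² = 0.0199 + 0.0537 + 0.0528 + 0.6308 + 0.0294 + 0.0795 + 0.0781 + 0.9333 = 1.878
df = (2−1)(4−1) = 3. Since 1.878 < 11.345, fail to reject the null hypothesis of independence at α = 0.01.

1.878; fail to reject H₀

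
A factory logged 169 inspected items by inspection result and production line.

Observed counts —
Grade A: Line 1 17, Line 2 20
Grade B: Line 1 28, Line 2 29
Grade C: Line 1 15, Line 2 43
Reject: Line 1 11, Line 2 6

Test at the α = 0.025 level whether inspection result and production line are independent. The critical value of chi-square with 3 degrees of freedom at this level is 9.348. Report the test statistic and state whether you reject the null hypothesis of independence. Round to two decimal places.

11.22; reject H₀

Row totals: 37, 57, 58, 17. Column totals: 71, 98. Grand total N = 169.
Expected counts (row total × column total / N):
  Grade A, Line 1: 37×71/169 = 15.544
  Grade A, Line 2: 37×98/169 = 21.456
  Grade B, Line 1: 57×71/169 = 23.947
  Grade B, Line 2: 57×98/169 = 33.053
  Grade C, Line 1: 58×71/169 = 24.367
  Grade C, Line 2: 58×98/169 = 33.633
  Reject, Line 1: 17×71/169 = 7.142
  Reject, Line 2: 17×98/169 = 9.858
Contributions (O − E)²/E:
  (17 − 15.544)²/15.544 = 0.1364
  (20 − 21.456)²/21.456 = 0.0988
  (28 − 23.947)²/23.947 = 0.6860
  (29 − 33.053)²/33.053 = 0.4970
  (15 − 24.367)²/24.367 = 3.6008
  (43 − 33.633)²/33.633 = 2.6088
  (11 − 7.142)²/7.142 = 2.0840
  (6 − 9.858)²/9.858 = 1.5099
χ² = 0.1364 + 0.0988 + 0.6860 + 0.4970 + 3.6008 + 2.6088 + 2.0840 + 1.5099 = 11.22
df = (4−1)(2−1) = 3. Since 11.22 > 9.348, reject the null hypothesis of independence at α = 0.025.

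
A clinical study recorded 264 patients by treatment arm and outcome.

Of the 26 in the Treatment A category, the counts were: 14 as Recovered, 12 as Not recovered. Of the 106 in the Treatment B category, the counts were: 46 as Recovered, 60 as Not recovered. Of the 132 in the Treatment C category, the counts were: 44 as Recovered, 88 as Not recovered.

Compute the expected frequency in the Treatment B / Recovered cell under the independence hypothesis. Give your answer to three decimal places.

41.758

Row total (Treatment B) = 106; column total (Recovered) = 104; grand total N = 264.
Expected count = (row total × column total) / N = 106 × 104 / 264 = 41.758.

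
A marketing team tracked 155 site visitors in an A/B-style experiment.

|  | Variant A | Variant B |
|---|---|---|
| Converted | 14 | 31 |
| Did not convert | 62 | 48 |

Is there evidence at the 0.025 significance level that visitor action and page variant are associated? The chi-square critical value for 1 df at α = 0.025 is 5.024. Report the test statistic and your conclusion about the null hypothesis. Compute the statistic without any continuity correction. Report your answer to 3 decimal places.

Row totals: 45, 110. Column totals: 76, 79. Grand total N = 155.
Expected counts (row total × column total / N):
  Converted, Variant A: 45×76/155 = 22.0645
  Converted, Variant B: 45×79/155 = 22.9355
  Did not convert, Variant A: 110×76/155 = 53.9355
  Did not convert, Variant B: 110×79/155 = 56.0645
Contributions (O − E)²/E:
  (14 − 22.0645)²/22.0645 = 2.9475
  (31 − 22.9355)²/22.9355 = 2.8356
  (62 − 53.9355)²/53.9355 = 1.2058
  (48 − 56.0645)²/56.0645 = 1.1600
χ² = 2.9475 + 2.8356 + 1.2058 + 1.1600 = 8.149
df = (2−1)(2−1) = 1. Since 8.149 > 5.024, reject the null hypothesis of independence at α = 0.025.

8.149; reject H₀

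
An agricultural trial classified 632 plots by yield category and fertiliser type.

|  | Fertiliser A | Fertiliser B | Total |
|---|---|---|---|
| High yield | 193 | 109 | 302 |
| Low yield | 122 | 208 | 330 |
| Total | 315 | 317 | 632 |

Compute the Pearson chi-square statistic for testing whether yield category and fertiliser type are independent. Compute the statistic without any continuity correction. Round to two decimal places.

Grand total N = 632.
Expected counts (row total × column total / N):
  High yield, Fertiliser A: 302×315/632 = 150.522
  High yield, Fertiliser B: 302×317/632 = 151.478
  Low yield, Fertiliser A: 330×315/632 = 164.478
  Low yield, Fertiliser B: 330×317/632 = 165.522
Contributions (O − E)²/E:
  (193 − 150.522)²/150.522 = 11.9875
  (109 − 151.478)²/151.478 = 11.9118
  (122 − 164.478)²/164.478 = 10.9703
  (208 − 165.522)²/165.522 = 10.9012
χ² = 11.9875 + 11.9118 + 10.9703 + 10.9012 = 45.77

45.77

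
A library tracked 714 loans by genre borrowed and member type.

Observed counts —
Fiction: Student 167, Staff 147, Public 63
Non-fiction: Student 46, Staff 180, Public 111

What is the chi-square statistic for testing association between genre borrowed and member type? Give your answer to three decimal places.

Row totals: 377, 337. Column totals: 213, 327, 174. Grand total N = 714.
Expected counts (row total × column total / N):
  Fiction, Student: 377×213/714 = 112.46639
  Fiction, Staff: 377×327/714 = 172.65966
  Fiction, Public: 377×174/714 = 91.87395
  Non-fiction, Student: 337×213/714 = 100.53361
  Non-fiction, Staff: 337×327/714 = 154.34034
  Non-fiction, Public: 337×174/714 = 82.12605
Contributions (O − E)²/E:
  (167 − 112.46639)²/112.46639 = 26.4427
  (147 − 172.65966)²/172.65966 = 3.8134
  (63 − 91.87395)²/91.87395 = 9.0744
  (46 − 100.53361)²/100.53361 = 29.5813
  (180 − 154.34034)²/154.34034 = 4.2660
  (111 − 82.12605)²/82.12605 = 10.1515
χ² = 26.4427 + 3.8134 + 9.0744 + 29.5813 + 4.2660 + 10.1515 = 83.329

83.329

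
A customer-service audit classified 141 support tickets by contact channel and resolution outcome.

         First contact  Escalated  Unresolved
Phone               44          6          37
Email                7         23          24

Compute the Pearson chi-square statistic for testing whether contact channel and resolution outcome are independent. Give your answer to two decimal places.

33.70

Row totals: 87, 54. Column totals: 51, 29, 61. Grand total N = 141.
Expected counts (row total × column total / N):
  Phone, First contact: 87×51/141 = 31.468
  Phone, Escalated: 87×29/141 = 17.894
  Phone, Unresolved: 87×61/141 = 37.638
  Email, First contact: 54×51/141 = 19.532
  Email, Escalated: 54×29/141 = 11.106
  Email, Unresolved: 54×61/141 = 23.362
Contributions (O − E)²/E:
  (44 − 31.468)²/31.468 = 4.9908
  (6 − 17.894)²/17.894 = 7.9058
  (37 − 37.638)²/37.638 = 0.0108
  (7 − 19.532)²/19.532 = 8.0407
  (23 − 11.106)²/11.106 = 12.7379
  (24 − 23.362)²/23.362 = 0.0174
χ² = 4.9908 + 7.9058 + 0.0108 + 8.0407 + 12.7379 + 0.0174 = 33.70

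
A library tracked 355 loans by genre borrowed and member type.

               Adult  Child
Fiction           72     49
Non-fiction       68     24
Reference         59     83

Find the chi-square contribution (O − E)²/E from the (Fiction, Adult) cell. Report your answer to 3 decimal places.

0.257

Row total (Fiction) = 121; column total (Adult) = 199; N = 355.
Expected count E = 121 × 199 / 355 = 67.8282.
Contribution = (O − E)²/E = (72 − 67.8282)² / 67.8282 = 0.257.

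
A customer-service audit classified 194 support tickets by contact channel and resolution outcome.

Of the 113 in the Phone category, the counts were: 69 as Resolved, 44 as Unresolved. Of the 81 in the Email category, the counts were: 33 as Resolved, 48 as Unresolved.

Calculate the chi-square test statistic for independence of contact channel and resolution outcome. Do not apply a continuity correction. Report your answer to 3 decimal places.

7.814

Row totals: 113, 81. Column totals: 102, 92. Grand total N = 194.
Expected counts (row total × column total / N):
  Phone, Resolved: 113×102/194 = 59.4124
  Phone, Unresolved: 113×92/194 = 53.5876
  Email, Resolved: 81×102/194 = 42.5876
  Email, Unresolved: 81×92/194 = 38.4124
Contributions (O − E)²/E:
  (69 − 59.4124)²/59.4124 = 1.5472
  (44 − 53.5876)²/53.5876 = 1.7154
  (33 − 42.5876)²/42.5876 = 2.1584
  (48 − 38.4124)²/38.4124 = 2.3930
χ² = 1.5472 + 1.7154 + 2.1584 + 2.3930 = 7.814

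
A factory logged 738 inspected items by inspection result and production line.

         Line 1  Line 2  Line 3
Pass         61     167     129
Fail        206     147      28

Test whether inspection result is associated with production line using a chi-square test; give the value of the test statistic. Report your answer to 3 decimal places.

144.366

Row totals: 357, 381. Column totals: 267, 314, 157. Grand total N = 738.
Expected counts (row total × column total / N):
  Pass, Line 1: 357×267/738 = 129.1585
  Pass, Line 2: 357×314/738 = 151.8943
  Pass, Line 3: 357×157/738 = 75.9472
  Fail, Line 1: 381×267/738 = 137.8415
  Fail, Line 2: 381×314/738 = 162.1057
  Fail, Line 3: 381×157/738 = 81.0528
Contributions (O − E)²/E:
  (61 − 129.1585)²/129.1585 = 35.9681
  (167 − 151.8943)²/151.8943 = 1.5022
  (129 − 75.9472)²/75.9472 = 37.0600
  (206 − 137.8415)²/137.8415 = 33.7023
  (147 − 162.1057)²/162.1057 = 1.4076
  (28 − 81.0528)²/81.0528 = 34.7255
χ² = 35.9681 + 1.5022 + 37.0600 + 33.7023 + 1.4076 + 34.7255 = 144.366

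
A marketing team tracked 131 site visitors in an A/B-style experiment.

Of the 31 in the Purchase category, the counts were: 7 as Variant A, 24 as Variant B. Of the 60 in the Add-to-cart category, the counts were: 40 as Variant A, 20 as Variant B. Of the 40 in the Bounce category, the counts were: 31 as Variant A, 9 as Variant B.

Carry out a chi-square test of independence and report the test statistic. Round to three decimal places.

Row totals: 31, 60, 40. Column totals: 78, 53. Grand total N = 131.
Expected counts (row total × column total / N):
  Purchase, Variant A: 31×78/131 = 18.4580
  Purchase, Variant B: 31×53/131 = 12.5420
  Add-to-cart, Variant A: 60×78/131 = 35.7252
  Add-to-cart, Variant B: 60×53/131 = 24.2748
  Bounce, Variant A: 40×78/131 = 23.8168
  Bounce, Variant B: 40×53/131 = 16.1832
Contributions (O − E)²/E:
  (7 − 18.4580)²/18.4580 = 7.1127
  (24 − 12.5420)²/12.5420 = 10.4677
  (40 − 35.7252)²/35.7252 = 0.5115
  (20 − 24.2748)²/24.2748 = 0.7528
  (31 − 23.8168)²/23.8168 = 2.1665
  (9 − 16.1832)²/16.1832 = 3.1884
χ² = 7.1127 + 10.4677 + 0.5115 + 0.7528 + 2.1665 + 3.1884 = 24.200

24.200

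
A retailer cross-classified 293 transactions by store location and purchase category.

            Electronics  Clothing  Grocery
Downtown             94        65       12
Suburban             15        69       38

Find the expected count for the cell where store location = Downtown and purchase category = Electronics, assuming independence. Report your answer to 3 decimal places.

Row total (Downtown) = 171; column total (Electronics) = 109; grand total N = 293.
Expected count = (row total × column total) / N = 171 × 109 / 293 = 63.614.

63.614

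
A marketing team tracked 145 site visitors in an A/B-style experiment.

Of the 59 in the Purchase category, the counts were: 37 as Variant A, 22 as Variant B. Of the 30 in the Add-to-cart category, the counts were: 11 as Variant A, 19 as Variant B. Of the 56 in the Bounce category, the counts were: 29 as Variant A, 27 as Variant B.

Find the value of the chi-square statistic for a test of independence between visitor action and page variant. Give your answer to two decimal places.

5.48

Row totals: 59, 30, 56. Column totals: 77, 68. Grand total N = 145.
Expected counts (row total × column total / N):
  Purchase, Variant A: 59×77/145 = 31.331
  Purchase, Variant B: 59×68/145 = 27.669
  Add-to-cart, Variant A: 30×77/145 = 15.931
  Add-to-cart, Variant B: 30×68/145 = 14.069
  Bounce, Variant A: 56×77/145 = 29.738
  Bounce, Variant B: 56×68/145 = 26.262
Contributions (O − E)²/E:
  (37 − 31.331)²/31.331 = 1.0257
  (22 − 27.669)²/27.669 = 1.1615
  (11 − 15.931)²/15.931 = 1.5263
  (19 − 14.069)²/14.069 = 1.7283
  (29 − 29.738)²/29.738 = 0.0183
  (27 − 26.262)²/26.262 = 0.0207
χ² = 1.0257 + 1.1615 + 1.5263 + 1.7283 + 0.0183 + 0.0207 = 5.48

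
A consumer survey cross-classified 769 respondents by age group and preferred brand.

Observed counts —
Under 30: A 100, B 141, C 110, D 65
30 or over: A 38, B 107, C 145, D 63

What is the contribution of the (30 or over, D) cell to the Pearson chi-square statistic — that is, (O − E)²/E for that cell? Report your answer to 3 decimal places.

0.306

Row total (30 or over) = 353; column total (D) = 128; N = 769.
Expected count E = 353 × 128 / 769 = 58.7568.
Contribution = (O − E)²/E = (63 − 58.7568)² / 58.7568 = 0.306.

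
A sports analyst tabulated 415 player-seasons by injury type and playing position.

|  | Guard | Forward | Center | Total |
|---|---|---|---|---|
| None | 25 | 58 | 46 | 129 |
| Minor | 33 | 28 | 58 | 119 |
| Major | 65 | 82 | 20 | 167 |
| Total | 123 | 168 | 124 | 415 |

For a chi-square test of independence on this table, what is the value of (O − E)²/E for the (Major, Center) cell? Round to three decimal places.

17.915

Row total (Major) = 167; column total (Center) = 124; N = 415.
Expected count E = 167 × 124 / 415 = 49.8988.
Contribution = (O − E)²/E = (20 − 49.8988)² / 49.8988 = 17.915.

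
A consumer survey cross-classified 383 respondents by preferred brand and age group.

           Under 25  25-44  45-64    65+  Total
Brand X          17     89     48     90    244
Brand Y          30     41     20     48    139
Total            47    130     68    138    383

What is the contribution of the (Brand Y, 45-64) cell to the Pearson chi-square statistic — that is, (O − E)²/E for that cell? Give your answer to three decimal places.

Row total (Brand Y) = 139; column total (45-64) = 68; N = 383.
Expected count E = 139 × 68 / 383 = 24.6789.
Contribution = (O − E)²/E = (20 − 24.6789)² / 24.6789 = 0.887.

0.887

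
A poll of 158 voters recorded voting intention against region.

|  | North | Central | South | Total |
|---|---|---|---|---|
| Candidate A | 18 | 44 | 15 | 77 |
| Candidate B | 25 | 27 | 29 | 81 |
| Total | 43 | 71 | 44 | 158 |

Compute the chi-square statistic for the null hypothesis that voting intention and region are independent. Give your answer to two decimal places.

9.57

Grand total N = 158.
Expected counts (row total × column total / N):
  Candidate A, North: 77×43/158 = 20.956
  Candidate A, Central: 77×71/158 = 34.601
  Candidate A, South: 77×44/158 = 21.443
  Candidate B, North: 81×43/158 = 22.044
  Candidate B, Central: 81×71/158 = 36.399
  Candidate B, South: 81×44/158 = 22.557
Contributions (O − E)²/E:
  (18 − 20.956)²/20.956 = 0.4170
  (44 − 34.601)²/34.601 = 2.5531
  (15 − 21.443)²/21.443 = 1.9359
  (25 − 22.044)²/22.044 = 0.3964
  (27 − 36.399)²/36.399 = 2.4270
  (29 − 22.557)²/22.557 = 1.8403
χ² = 0.4170 + 2.5531 + 1.9359 + 0.3964 + 2.4270 + 1.8403 = 9.57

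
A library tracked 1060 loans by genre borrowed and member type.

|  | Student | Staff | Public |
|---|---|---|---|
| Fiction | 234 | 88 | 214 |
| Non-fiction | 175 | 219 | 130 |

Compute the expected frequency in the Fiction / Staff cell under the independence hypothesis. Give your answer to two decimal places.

155.24

Row total (Fiction) = 536; column total (Staff) = 307; grand total N = 1060.
Expected count = (row total × column total) / N = 536 × 307 / 1060 = 155.24.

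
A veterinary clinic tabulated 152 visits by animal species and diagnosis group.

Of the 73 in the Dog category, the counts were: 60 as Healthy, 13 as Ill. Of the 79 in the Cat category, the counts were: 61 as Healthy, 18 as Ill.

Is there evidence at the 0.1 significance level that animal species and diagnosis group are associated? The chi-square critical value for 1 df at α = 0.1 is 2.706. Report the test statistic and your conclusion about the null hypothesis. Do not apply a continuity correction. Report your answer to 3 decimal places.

Row totals: 73, 79. Column totals: 121, 31. Grand total N = 152.
Expected counts (row total × column total / N):
  Dog, Healthy: 73×121/152 = 58.1118
  Dog, Ill: 73×31/152 = 14.8882
  Cat, Healthy: 79×121/152 = 62.8882
  Cat, Ill: 79×31/152 = 16.1118
Contributions (O − E)²/E:
  (60 − 58.1118)²/58.1118 = 0.0614
  (13 − 14.8882)²/14.8882 = 0.2395
  (61 − 62.8882)²/62.8882 = 0.0567
  (18 − 16.1118)²/16.1118 = 0.2213
χ² = 0.0614 + 0.2395 + 0.0567 + 0.2213 = 0.579
df = (2−1)(2−1) = 1. Since 0.579 < 2.706, fail to reject the null hypothesis of independence at α = 0.1.

0.579; fail to reject H₀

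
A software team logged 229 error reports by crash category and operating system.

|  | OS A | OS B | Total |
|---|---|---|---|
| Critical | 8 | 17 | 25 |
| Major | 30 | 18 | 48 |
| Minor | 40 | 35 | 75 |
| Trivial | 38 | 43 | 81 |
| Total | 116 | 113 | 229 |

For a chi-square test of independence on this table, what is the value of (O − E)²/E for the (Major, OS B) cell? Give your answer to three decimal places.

Row total (Major) = 48; column total (OS B) = 113; N = 229.
Expected count E = 48 × 113 / 229 = 23.68559.
Contribution = (O − E)²/E = (18 − 23.68559)² / 23.68559 = 1.365.

1.365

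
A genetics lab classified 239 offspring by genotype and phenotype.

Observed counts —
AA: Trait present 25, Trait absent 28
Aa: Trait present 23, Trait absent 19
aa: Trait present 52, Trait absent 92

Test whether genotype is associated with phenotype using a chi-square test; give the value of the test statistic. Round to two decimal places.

Row totals: 53, 42, 144. Column totals: 100, 139. Grand total N = 239.
Expected counts (row total × column total / N):
  AA, Trait present: 53×100/239 = 22.176
  AA, Trait absent: 53×139/239 = 30.824
  Aa, Trait present: 42×100/239 = 17.573
  Aa, Trait absent: 42×139/239 = 24.427
  aa, Trait present: 144×100/239 = 60.251
  aa, Trait absent: 144×139/239 = 83.749
Contributions (O − E)²/E:
  (25 − 22.176)²/22.176 = 0.3596
  (28 − 30.824)²/30.824 = 0.2587
  (23 − 17.573)²/17.573 = 1.6760
  (19 − 24.427)²/24.427 = 1.2057
  (52 − 60.251)²/60.251 = 1.1299
  (92 − 83.749)²/83.749 = 0.8129
χ² = 0.3596 + 0.2587 + 1.6760 + 1.2057 + 1.1299 + 0.8129 = 5.44

5.44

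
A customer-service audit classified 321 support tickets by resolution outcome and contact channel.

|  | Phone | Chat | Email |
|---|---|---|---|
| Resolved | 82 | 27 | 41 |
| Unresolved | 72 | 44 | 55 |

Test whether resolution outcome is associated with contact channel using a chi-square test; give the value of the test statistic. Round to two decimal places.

5.41

Row totals: 150, 171. Column totals: 154, 71, 96. Grand total N = 321.
Expected counts (row total × column total / N):
  Resolved, Phone: 150×154/321 = 71.963
  Resolved, Chat: 150×71/321 = 33.178
  Resolved, Email: 150×96/321 = 44.860
  Unresolved, Phone: 171×154/321 = 82.037
  Unresolved, Chat: 171×71/321 = 37.822
  Unresolved, Email: 171×96/321 = 51.140
Contributions (O − E)²/E:
  (82 − 71.963)²/71.963 = 1.3999
  (27 − 33.178)²/33.178 = 1.1504
  (41 − 44.860)²/44.860 = 0.3321
  (72 − 82.037)²/82.037 = 1.2280
  (44 − 37.822)²/37.822 = 1.0091
  (55 − 51.140)²/51.140 = 0.2913
χ² = 1.3999 + 1.1504 + 0.3321 + 1.2280 + 1.0091 + 0.2913 = 5.41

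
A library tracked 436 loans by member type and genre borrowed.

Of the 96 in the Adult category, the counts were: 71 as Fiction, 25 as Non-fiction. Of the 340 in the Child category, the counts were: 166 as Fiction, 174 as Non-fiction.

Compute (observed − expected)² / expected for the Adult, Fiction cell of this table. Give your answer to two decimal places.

6.78

Row total (Adult) = 96; column total (Fiction) = 237; N = 436.
Expected count E = 96 × 237 / 436 = 52.1835.
Contribution = (O − E)²/E = (71 − 52.1835)² / 52.1835 = 6.78.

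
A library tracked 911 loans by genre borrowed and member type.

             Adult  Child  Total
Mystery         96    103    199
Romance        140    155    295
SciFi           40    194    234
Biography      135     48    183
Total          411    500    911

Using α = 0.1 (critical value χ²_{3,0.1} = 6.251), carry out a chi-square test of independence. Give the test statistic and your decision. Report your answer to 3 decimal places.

136.326; reject H₀

Grand total N = 911.
Expected counts (row total × column total / N):
  Mystery, Adult: 199×411/911 = 89.7794
  Mystery, Child: 199×500/911 = 109.2206
  Romance, Adult: 295×411/911 = 133.0900
  Romance, Child: 295×500/911 = 161.9100
  SciFi, Adult: 234×411/911 = 105.5697
  SciFi, Child: 234×500/911 = 128.4303
  Biography, Adult: 183×411/911 = 82.5609
  Biography, Child: 183×500/911 = 100.4391
Contributions (O − E)²/E:
  (96 − 89.7794)²/89.7794 = 0.4310
  (103 − 109.2206)²/109.2206 = 0.3543
  (140 − 133.0900)²/133.0900 = 0.3588
  (155 − 161.9100)²/161.9100 = 0.2949
  (40 − 105.5697)²/105.5697 = 40.7256
  (194 − 128.4303)²/128.4303 = 33.4764
  (135 − 82.5609)²/82.5609 = 33.3070
  (48 − 100.4391)²/100.4391 = 27.3784
χ² = 0.4310 + 0.3543 + 0.3588 + 0.2949 + 40.7256 + 33.4764 + 33.3070 + 27.3784 = 136.326
df = (4−1)(2−1) = 3. Since 136.326 > 6.251, reject the null hypothesis of independence at α = 0.1.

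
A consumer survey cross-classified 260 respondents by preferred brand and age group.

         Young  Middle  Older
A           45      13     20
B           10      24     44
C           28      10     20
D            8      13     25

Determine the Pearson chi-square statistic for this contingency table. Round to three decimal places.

Row totals: 78, 78, 58, 46. Column totals: 91, 60, 109. Grand total N = 260.
Expected counts (row total × column total / N):
  A, Young: 78×91/260 = 27.3000
  A, Middle: 78×60/260 = 18.0000
  A, Older: 78×109/260 = 32.7000
  B, Young: 78×91/260 = 27.3000
  B, Middle: 78×60/260 = 18.0000
  B, Older: 78×109/260 = 32.7000
  C, Young: 58×91/260 = 20.3000
  C, Middle: 58×60/260 = 13.3846
  C, Older: 58×109/260 = 24.3154
  D, Young: 46×91/260 = 16.1000
  D, Middle: 46×60/260 = 10.6154
  D, Older: 46×109/260 = 19.2846
Contributions (O − E)²/E:
  (45 − 27.3000)²/27.3000 = 11.4758
  (13 − 18.0000)²/18.0000 = 1.3889
  (20 − 32.7000)²/32.7000 = 4.9324
  (10 − 27.3000)²/27.3000 = 10.9630
  (24 − 18.0000)²/18.0000 = 2.0000
  (44 − 32.7000)²/32.7000 = 3.9049
  (28 − 20.3000)²/20.3000 = 2.9207
  (10 − 13.3846)²/13.3846 = 0.8559
  (20 − 24.3154)²/24.3154 = 0.7659
  (8 − 16.1000)²/16.1000 = 4.0752
  (13 − 10.6154)²/10.6154 = 0.5357
  (25 − 19.2846)²/19.2846 = 1.6939
χ² = 11.4758 + 1.3889 + 4.9324 + 10.9630 + 2.0000 + 3.9049 + 2.9207 + 0.8559 + 0.7659 + 4.0752 + 0.5357 + 1.6939 = 45.512

45.512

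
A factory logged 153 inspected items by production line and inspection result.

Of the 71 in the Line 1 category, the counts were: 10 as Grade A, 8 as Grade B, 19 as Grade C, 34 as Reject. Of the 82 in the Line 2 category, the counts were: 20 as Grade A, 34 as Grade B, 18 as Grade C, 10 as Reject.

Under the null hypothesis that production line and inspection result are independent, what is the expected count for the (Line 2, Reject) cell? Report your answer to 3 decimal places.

23.582

Row total (Line 2) = 82; column total (Reject) = 44; grand total N = 153.
Expected count = (row total × column total) / N = 82 × 44 / 153 = 23.582.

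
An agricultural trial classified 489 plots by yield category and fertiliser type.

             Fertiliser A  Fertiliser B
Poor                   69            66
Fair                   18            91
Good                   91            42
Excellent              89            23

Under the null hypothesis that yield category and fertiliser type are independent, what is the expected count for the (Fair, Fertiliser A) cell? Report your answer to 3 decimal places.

59.515

Row total (Fair) = 109; column total (Fertiliser A) = 267; grand total N = 489.
Expected count = (row total × column total) / N = 109 × 267 / 489 = 59.515.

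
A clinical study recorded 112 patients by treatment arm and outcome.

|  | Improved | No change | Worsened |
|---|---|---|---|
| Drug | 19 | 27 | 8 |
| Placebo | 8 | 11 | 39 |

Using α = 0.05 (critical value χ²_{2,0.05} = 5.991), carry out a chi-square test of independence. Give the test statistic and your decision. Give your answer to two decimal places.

Row totals: 54, 58. Column totals: 27, 38, 47. Grand total N = 112.
Expected counts (row total × column total / N):
  Drug, Improved: 54×27/112 = 13.0179
  Drug, No change: 54×38/112 = 18.3214
  Drug, Worsened: 54×47/112 = 22.6607
  Placebo, Improved: 58×27/112 = 13.9821
  Placebo, No change: 58×38/112 = 19.6786
  Placebo, Worsened: 58×47/112 = 24.3393
Contributions (O − E)²/E:
  (19 − 13.0179)²/13.0179 = 2.7489
  (27 − 18.3214)²/18.3214 = 4.1109
  (8 − 22.6607)²/22.6607 = 9.4850
  (8 − 13.9821)²/13.9821 = 2.5594
  (11 − 19.6786)²/19.6786 = 3.8274
  (39 − 24.3393)²/24.3393 = 8.8308
χ² = 2.7489 + 4.1109 + 9.4850 + 2.5594 + 3.8274 + 8.8308 = 31.56
df = (2−1)(3−1) = 2. Since 31.56 > 5.991, reject the null hypothesis of independence at α = 0.05.

31.56; reject H₀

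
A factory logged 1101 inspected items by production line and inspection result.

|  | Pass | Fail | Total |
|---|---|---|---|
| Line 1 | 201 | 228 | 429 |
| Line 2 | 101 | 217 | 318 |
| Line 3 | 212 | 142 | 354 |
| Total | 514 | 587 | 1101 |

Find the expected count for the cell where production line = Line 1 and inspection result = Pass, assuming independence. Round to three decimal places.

200.278

Row total (Line 1) = 429; column total (Pass) = 514; grand total N = 1101.
Expected count = (row total × column total) / N = 429 × 514 / 1101 = 200.278.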